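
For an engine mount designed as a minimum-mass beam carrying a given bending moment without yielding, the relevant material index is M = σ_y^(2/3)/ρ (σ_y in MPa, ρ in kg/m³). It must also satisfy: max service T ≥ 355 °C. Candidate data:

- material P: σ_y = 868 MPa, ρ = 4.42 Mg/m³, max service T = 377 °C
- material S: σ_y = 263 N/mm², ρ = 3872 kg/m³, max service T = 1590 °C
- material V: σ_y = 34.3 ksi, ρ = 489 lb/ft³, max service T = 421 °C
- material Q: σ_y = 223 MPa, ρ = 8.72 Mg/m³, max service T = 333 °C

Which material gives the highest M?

Screen on constraints: max service T ≥ 355 °C. Survivors: material P, material S, material V.
Putting every candidate on a common basis:
  material P: σ_y = 868.0 MPa, ρ = 4420 kg/m³
  material S: σ_y = 263.0 MPa, ρ = 3872 kg/m³
  material V: σ_y = 236.5 MPa, ρ = 7833 kg/m³
  material P: M = 20.6×10⁻³
  material S: M = 10.6×10⁻³
  material V: M = 4.88×10⁻³
The maximum is for material P.

material P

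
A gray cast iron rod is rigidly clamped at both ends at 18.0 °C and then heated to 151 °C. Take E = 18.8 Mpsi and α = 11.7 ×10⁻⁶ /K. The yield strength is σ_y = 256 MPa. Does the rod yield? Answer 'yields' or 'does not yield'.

does not yield

E = 18.8 Mpsi = 129.6 GPa.
ΔT = 133.0 K. Constrained thermal stress σ = E·α·ΔT = 129.6×10³ MPa × 11.7×10⁻⁶ × 133.0 = 202 MPa (compressive).
Compare to σ_y = 256 MPa: σ < σ_y, so it does not yield.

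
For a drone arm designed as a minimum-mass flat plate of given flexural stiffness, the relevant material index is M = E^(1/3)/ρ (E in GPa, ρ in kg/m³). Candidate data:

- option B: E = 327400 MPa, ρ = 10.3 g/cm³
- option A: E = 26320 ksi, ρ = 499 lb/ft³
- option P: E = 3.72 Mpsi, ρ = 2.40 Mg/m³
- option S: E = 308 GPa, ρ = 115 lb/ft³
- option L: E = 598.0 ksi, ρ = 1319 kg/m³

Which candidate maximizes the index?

In SI units:
  option B: E = 327.4 GPa, ρ = 10300 kg/m³
  option A: E = 181.5 GPa, ρ = 7993 kg/m³
  option P: E = 25.65 GPa, ρ = 2400 kg/m³
  option S: E = 308.0 GPa, ρ = 1842 kg/m³
  option L: E = 4.123 GPa, ρ = 1319 kg/m³
  option S: M = 3.67×10⁻³
  option P: M = 1.23×10⁻³
  option L: M = 1.22×10⁻³
  option A: M = 0.708×10⁻³
  option B: M = 0.669×10⁻³
The maximum is for option S.

option S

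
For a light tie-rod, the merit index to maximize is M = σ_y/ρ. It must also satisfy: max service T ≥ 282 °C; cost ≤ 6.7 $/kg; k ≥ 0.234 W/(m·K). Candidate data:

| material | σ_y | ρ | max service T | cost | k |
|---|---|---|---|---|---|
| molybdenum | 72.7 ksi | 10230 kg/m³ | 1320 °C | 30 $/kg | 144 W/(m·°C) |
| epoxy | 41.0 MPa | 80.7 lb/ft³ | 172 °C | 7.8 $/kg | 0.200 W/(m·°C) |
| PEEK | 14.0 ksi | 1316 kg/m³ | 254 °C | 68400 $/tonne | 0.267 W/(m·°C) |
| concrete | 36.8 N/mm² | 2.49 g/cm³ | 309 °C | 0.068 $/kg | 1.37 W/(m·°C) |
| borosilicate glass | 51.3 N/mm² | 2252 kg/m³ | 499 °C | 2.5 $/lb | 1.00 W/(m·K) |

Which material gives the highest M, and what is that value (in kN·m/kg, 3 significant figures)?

borosilicate glass, M = 22.8 kN·m/kg

Screen on constraints: max service T ≥ 282 °C; cost ≤ 6.7 $/kg; k ≥ 0.234 W/(m·K). Survivors: concrete, borosilicate glass.
Convert each candidate to consistent units, then evaluate M:
  concrete: σ_y = 36.80 MPa, ρ = 2490 kg/m³
  borosilicate glass: σ_y = 51.30 MPa, ρ = 2252 kg/m³
  borosilicate glass: M = 22.8 kN·m/kg
  concrete: M = 14.8 kN·m/kg
Borosilicate glass has the largest M.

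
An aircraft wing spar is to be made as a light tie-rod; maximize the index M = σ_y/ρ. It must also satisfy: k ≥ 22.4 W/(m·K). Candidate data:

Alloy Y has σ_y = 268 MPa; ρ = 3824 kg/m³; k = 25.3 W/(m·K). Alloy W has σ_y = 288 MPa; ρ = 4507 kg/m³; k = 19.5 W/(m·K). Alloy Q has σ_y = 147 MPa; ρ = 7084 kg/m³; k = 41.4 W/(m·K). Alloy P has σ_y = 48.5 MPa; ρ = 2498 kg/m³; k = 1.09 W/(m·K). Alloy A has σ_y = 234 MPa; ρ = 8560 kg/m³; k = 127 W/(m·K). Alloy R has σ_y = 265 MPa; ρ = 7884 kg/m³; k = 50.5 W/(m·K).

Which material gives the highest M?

alloy Y

Screen on constraints: k ≥ 22.4 W/(m·K). Survivors: alloy Y, alloy Q, alloy A, alloy R.
Evaluate M for each candidate:
  alloy Y: M = 70.1 kN·m/kg
  alloy R: M = 33.6 kN·m/kg
  alloy A: M = 27.3 kN·m/kg
  alloy Q: M = 20.8 kN·m/kg
Highest index: alloy Y.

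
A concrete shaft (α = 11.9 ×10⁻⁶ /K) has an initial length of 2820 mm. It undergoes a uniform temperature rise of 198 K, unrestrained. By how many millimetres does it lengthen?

ΔL = α·L₀·ΔT = 11.9×10⁻⁶ × 2820 mm × 198.0 K = 6.64 mm.

6.64 mm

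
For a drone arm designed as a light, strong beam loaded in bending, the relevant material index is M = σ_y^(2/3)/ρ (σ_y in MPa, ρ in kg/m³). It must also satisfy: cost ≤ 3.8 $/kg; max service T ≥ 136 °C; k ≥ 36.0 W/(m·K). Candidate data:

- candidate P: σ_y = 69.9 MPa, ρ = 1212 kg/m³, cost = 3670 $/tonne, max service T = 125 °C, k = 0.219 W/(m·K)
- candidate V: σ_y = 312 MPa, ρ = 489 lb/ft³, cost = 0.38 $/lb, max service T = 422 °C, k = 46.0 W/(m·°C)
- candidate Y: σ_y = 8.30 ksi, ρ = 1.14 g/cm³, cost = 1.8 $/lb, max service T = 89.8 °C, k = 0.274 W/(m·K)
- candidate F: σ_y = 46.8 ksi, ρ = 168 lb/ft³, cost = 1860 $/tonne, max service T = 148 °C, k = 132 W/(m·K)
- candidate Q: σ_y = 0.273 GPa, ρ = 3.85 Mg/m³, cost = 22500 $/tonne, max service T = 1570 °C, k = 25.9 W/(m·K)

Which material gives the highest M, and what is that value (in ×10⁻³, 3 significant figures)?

Screen on constraints: cost ≤ 3.8 $/kg; max service T ≥ 136 °C; k ≥ 36.0 W/(m·K). Survivors: candidate V, candidate F.
Normalizing units and computing the index:
  candidate V: σ_y = 312.0 MPa, ρ = 7833 kg/m³
  candidate F: σ_y = 322.7 MPa, ρ = 2691 kg/m³
  candidate F: M = 17.5×10⁻³
  candidate V: M = 5.87×10⁻³
Highest index: candidate F.

candidate F, M = 17.5×10⁻³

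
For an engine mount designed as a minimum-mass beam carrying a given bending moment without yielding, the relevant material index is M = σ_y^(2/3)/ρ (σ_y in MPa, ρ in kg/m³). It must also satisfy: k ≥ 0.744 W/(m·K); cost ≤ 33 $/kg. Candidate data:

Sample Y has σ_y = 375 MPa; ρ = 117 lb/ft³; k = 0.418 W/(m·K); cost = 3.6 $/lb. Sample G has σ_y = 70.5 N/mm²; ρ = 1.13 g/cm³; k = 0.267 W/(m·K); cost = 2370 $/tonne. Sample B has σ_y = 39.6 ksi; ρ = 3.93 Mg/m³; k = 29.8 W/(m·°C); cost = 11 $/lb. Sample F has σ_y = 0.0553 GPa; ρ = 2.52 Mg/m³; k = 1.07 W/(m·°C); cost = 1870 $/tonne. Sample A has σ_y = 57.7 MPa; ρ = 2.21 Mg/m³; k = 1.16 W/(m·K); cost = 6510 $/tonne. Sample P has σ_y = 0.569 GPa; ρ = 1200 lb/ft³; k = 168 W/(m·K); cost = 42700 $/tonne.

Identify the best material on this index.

Screen on constraints: k ≥ 0.744 W/(m·K); cost ≤ 33 $/kg. Survivors: sample B, sample F, sample A.
Putting every candidate on a common basis:
  sample B: σ_y = 273.0 MPa, ρ = 3930 kg/m³
  sample F: σ_y = 55.30 MPa, ρ = 2520 kg/m³
  sample A: σ_y = 57.70 MPa, ρ = 2210 kg/m³
  sample B: M = 10.7×10⁻³
  sample A: M = 6.76×10⁻³
  sample F: M = 5.76×10⁻³
Sample B has the largest M.

sample B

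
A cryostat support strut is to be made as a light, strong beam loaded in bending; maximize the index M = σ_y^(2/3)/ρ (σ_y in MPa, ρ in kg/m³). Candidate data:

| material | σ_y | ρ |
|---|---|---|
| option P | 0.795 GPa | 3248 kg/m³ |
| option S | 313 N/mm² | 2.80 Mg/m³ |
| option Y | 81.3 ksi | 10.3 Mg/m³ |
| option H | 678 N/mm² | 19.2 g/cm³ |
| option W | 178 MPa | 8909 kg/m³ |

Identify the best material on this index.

Convert each candidate to consistent units, then evaluate M:
  option P: σ_y = 795.0 MPa, ρ = 3248 kg/m³
  option S: σ_y = 313.0 MPa, ρ = 2800 kg/m³
  option Y: σ_y = 560.5 MPa, ρ = 10300 kg/m³
  option H: σ_y = 678.0 MPa, ρ = 19200 kg/m³
  option W: σ_y = 178.0 MPa, ρ = 8909 kg/m³
  option P: M = 26.4×10⁻³
  option S: M = 16.5×10⁻³
  option Y: M = 6.60×10⁻³
  option H: M = 4.02×10⁻³
  option W: M = 3.55×10⁻³
Option P ranks first.

option P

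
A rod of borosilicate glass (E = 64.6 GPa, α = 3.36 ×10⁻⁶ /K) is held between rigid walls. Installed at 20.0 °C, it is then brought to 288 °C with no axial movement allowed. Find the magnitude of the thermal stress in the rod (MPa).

ΔT = 268.0 K. Constrained thermal stress σ = E·α·ΔT = 64.60×10³ MPa × 3.36×10⁻⁶ × 268.0 = 58.2 MPa (compressive).

58.2 MPa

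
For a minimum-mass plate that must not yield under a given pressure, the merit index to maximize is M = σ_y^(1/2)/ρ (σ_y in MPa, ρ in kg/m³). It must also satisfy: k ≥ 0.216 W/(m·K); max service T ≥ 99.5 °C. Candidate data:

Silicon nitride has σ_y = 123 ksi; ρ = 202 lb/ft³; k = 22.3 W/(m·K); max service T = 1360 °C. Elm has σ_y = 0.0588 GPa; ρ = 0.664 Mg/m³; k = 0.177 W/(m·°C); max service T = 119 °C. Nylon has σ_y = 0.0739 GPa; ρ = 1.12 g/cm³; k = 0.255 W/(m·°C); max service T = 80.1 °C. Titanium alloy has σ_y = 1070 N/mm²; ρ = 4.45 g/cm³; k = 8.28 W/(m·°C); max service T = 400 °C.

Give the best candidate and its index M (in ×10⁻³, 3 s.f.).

Screen on constraints: k ≥ 0.216 W/(m·K); max service T ≥ 99.5 °C. Survivors: silicon nitride, titanium alloy.
In SI units:
  silicon nitride: σ_y = 848.1 MPa, ρ = 3236 kg/m³
  titanium alloy: σ_y = 1070 MPa, ρ = 4450 kg/m³
  silicon nitride: M = 9.00×10⁻³
  titanium alloy: M = 7.35×10⁻³
The maximum is for silicon nitride.

silicon nitride, M = 9.00×10⁻³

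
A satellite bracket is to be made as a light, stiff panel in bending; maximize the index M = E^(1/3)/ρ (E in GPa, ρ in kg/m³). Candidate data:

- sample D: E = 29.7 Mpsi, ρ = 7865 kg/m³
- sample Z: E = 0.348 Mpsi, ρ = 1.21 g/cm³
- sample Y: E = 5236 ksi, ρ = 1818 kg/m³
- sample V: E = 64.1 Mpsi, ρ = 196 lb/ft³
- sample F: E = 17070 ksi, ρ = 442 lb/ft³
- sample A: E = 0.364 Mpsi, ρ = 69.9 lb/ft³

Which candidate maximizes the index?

sample V

Convert each candidate to consistent units, then evaluate M:
  sample D: E = 204.8 GPa, ρ = 7865 kg/m³
  sample Z: E = 2.399 GPa, ρ = 1210 kg/m³
  sample Y: E = 36.10 GPa, ρ = 1818 kg/m³
  sample V: E = 442.0 GPa, ρ = 3140 kg/m³
  sample F: E = 117.7 GPa, ρ = 7080 kg/m³
  sample A: E = 2.510 GPa, ρ = 1120 kg/m³
  sample V: M = 2.43×10⁻³
  sample Y: M = 1.82×10⁻³
  sample A: M = 1.21×10⁻³
  sample Z: M = 1.11×10⁻³
  sample D: M = 0.749×10⁻³
  sample F: M = 0.692×10⁻³
Highest index: sample V.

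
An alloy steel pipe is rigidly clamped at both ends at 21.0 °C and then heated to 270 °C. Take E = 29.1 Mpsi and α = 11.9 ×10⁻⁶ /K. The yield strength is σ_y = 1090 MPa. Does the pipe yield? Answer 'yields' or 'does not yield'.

E = 29.1 Mpsi = 200.6 GPa.
ΔT = 249.0 K. Constrained thermal stress σ = E·α·ΔT = 200.6×10³ MPa × 11.9×10⁻⁶ × 249.0 = 595 MPa (compressive).
Compare to σ_y = 1090 MPa: σ < σ_y, so it does not yield.

does not yield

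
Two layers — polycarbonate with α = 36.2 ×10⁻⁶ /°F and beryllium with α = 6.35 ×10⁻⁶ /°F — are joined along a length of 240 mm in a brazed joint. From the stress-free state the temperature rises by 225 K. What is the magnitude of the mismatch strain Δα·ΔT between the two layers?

0.0121

polycarbonate: α = 36.2×10⁻⁶/°F × 9/5 = 65.2×10⁻⁶/K.
beryllium: α = 6.35×10⁻⁶/°F × 9/5 = 11.4×10⁻⁶/K.
Δα = |65.2 − 11.4|×10⁻⁶/K = 53.7×10⁻⁶/K.
Mismatch strain = Δα·ΔT = 53.7×10⁻⁶ × 225.0 = 0.0121.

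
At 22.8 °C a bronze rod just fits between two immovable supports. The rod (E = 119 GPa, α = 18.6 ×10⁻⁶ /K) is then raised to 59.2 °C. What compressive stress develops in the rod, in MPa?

ΔT = 36.40 K. Constrained thermal stress σ = E·α·ΔT = 119.0×10³ MPa × 18.6×10⁻⁶ × 36.40 = 80.6 MPa (compressive).

80.6 MPa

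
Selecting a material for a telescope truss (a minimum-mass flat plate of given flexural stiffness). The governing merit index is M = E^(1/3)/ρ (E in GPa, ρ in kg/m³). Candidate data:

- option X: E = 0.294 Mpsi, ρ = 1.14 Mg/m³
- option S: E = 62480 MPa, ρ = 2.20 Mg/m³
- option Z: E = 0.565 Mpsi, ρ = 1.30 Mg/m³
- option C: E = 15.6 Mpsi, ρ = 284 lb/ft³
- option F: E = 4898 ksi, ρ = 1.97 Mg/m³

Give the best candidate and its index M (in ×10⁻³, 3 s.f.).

Putting every candidate on a common basis:
  option X: E = 2.027 GPa, ρ = 1140 kg/m³
  option S: E = 62.48 GPa, ρ = 2200 kg/m³
  option Z: E = 3.896 GPa, ρ = 1300 kg/m³
  option C: E = 107.6 GPa, ρ = 4549 kg/m³
  option F: E = 33.77 GPa, ρ = 1970 kg/m³
  option S: M = 1.80×10⁻³
  option F: M = 1.64×10⁻³
  option Z: M = 1.21×10⁻³
  option X: M = 1.11×10⁻³
  option C: M = 1.05×10⁻³
Option S has the largest M.

option S, M = 1.80×10⁻³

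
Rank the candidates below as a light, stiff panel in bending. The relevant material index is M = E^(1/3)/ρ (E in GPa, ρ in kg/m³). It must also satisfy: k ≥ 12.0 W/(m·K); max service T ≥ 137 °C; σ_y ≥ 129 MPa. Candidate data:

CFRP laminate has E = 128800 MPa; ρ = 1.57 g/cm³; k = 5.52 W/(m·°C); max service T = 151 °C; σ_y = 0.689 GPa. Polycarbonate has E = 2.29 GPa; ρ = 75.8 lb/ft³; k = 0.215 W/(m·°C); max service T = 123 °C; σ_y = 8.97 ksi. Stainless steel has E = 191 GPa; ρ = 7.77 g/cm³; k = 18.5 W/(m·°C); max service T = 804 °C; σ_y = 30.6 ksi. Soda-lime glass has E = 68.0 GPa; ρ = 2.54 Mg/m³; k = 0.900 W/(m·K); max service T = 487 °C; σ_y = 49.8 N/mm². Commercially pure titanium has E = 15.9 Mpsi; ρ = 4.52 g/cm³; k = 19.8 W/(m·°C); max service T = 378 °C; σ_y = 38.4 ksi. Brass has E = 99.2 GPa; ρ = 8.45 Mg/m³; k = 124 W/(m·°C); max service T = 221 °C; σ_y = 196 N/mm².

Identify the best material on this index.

Screen on constraints: k ≥ 12.0 W/(m·K); max service T ≥ 137 °C; σ_y ≥ 129 MPa. Survivors: stainless steel, commercially pure titanium, brass.
Putting every candidate on a common basis:
  stainless steel: E = 191.0 GPa, ρ = 7770 kg/m³
  commercially pure titanium: E = 109.6 GPa, ρ = 4520 kg/m³
  brass: E = 99.20 GPa, ρ = 8450 kg/m³
  commercially pure titanium: M = 1.06×10⁻³
  stainless steel: M = 0.741×10⁻³
  brass: M = 0.548×10⁻³
Commercially pure titanium has the largest M.

commercially pure titanium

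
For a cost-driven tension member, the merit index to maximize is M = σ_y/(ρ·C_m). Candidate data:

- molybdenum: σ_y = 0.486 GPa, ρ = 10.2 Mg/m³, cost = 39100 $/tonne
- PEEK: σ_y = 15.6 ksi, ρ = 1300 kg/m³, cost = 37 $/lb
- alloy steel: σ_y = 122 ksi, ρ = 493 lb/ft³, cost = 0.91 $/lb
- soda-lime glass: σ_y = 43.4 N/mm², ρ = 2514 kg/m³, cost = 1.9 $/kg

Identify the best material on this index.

alloy steel

In SI units:
  molybdenum: σ_y = 486.0 MPa, ρ = 10200 kg/m³, cost = 39.10 $/kg
  PEEK: σ_y = 107.6 MPa, ρ = 1300 kg/m³, cost = 81.57 $/kg
  alloy steel: σ_y = 841.2 MPa, ρ = 7897 kg/m³, cost = 2.006 $/kg
  soda-lime glass: σ_y = 43.40 MPa, ρ = 2514 kg/m³, cost = 1.900 $/kg
  alloy steel: M = 53.1 kN·m per $
  soda-lime glass: M = 9.09 kN·m per $
  molybdenum: M = 1.22 kN·m per $
  PEEK: M = 1.01 kN·m per $
Alloy steel ranks first.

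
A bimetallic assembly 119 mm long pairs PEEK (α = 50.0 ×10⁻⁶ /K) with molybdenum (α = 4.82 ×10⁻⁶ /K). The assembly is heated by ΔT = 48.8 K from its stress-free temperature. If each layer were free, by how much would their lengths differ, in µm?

Δα = |50.0 − 4.82|×10⁻⁶/K = 45.2×10⁻⁶/K.
ΔL_mismatch = Δα·L·ΔT = 45.2×10⁻⁶ × 119.0 mm × 48.8 K = 262 µm.

262 µm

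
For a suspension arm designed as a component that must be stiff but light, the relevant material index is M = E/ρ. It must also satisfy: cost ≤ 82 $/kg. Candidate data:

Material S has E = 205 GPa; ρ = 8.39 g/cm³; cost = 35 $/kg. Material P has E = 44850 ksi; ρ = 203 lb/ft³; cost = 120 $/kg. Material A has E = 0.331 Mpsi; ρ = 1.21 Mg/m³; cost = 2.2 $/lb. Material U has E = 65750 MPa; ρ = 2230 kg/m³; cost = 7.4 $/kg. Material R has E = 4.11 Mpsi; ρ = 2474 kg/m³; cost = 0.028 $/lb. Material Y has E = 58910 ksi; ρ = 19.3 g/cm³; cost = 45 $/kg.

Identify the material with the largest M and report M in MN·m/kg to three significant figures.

material U, M = 29.5 MN·m/kg

Screen on constraints: cost ≤ 82 $/kg. Survivors: material S, material A, material U, material R, material Y.
After converting to SI:
  material S: E = 205.0 GPa, ρ = 8390 kg/m³
  material A: E = 2.282 GPa, ρ = 1210 kg/m³
  material U: E = 65.75 GPa, ρ = 2230 kg/m³
  material R: E = 28.34 GPa, ρ = 2474 kg/m³
  material Y: E = 406.2 GPa, ρ = 19300 kg/m³
  material U: M = 29.5 MN·m/kg
  material S: M = 24.4 MN·m/kg
  material Y: M = 21.0 MN·m/kg
  material R: M = 11.5 MN·m/kg
  material A: M = 1.89 MN·m/kg
Material U ranks first.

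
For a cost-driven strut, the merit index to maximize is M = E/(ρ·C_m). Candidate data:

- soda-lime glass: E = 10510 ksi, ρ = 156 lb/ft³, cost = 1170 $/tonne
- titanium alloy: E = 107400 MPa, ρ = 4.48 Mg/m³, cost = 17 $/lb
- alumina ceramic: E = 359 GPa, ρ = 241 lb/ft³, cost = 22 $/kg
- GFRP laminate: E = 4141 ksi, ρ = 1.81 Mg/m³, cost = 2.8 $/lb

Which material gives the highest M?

soda-lime glass

In SI units:
  soda-lime glass: E = 72.46 GPa, ρ = 2499 kg/m³, cost = 1.170 $/kg
  titanium alloy: E = 107.4 GPa, ρ = 4480 kg/m³, cost = 37.48 $/kg
  alumina ceramic: E = 359.0 GPa, ρ = 3860 kg/m³, cost = 22.00 $/kg
  GFRP laminate: E = 28.55 GPa, ρ = 1810 kg/m³, cost = 6.173 $/kg
  soda-lime glass: M = 24.8 MN·m per $
  alumina ceramic: M = 4.23 MN·m per $
  GFRP laminate: M = 2.56 MN·m per $
  titanium alloy: M = 0.640 MN·m per $
The maximum is for soda-lime glass.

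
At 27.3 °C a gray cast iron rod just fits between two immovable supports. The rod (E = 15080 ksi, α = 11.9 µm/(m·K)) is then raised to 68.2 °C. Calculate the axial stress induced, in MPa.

50.6 MPa

E = 15080 ksi = 104.0 GPa.
ΔT = 40.90 K. Constrained thermal stress σ = E·α·ΔT = 104.0×10³ MPa × 11.9×10⁻⁶ × 40.90 = 50.6 MPa (compressive).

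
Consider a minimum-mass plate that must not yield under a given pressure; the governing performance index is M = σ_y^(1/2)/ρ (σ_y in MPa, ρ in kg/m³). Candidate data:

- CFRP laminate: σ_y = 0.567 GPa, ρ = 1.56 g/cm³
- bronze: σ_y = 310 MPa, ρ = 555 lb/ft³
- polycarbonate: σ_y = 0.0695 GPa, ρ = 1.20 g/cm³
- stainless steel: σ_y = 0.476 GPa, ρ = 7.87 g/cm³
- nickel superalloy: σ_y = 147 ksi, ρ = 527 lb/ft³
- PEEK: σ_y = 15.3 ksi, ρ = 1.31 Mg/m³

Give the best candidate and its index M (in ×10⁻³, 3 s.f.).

Convert each candidate to consistent units, then evaluate M:
  CFRP laminate: σ_y = 567.0 MPa, ρ = 1560 kg/m³
  bronze: σ_y = 310.0 MPa, ρ = 8890 kg/m³
  polycarbonate: σ_y = 69.50 MPa, ρ = 1200 kg/m³
  stainless steel: σ_y = 476.0 MPa, ρ = 7870 kg/m³
  nickel superalloy: σ_y = 1014 MPa, ρ = 8442 kg/m³
  PEEK: σ_y = 105.5 MPa, ρ = 1310 kg/m³
  CFRP laminate: M = 15.3×10⁻³
  PEEK: M = 7.84×10⁻³
  polycarbonate: M = 6.95×10⁻³
  nickel superalloy: M = 3.77×10⁻³
  stainless steel: M = 2.77×10⁻³
  bronze: M = 1.98×10⁻³
Highest index: CFRP laminate.

CFRP laminate, M = 15.3×10⁻³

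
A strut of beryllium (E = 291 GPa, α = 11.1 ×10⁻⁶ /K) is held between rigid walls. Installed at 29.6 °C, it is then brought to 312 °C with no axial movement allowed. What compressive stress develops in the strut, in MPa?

912 MPa

ΔT = 282.4 K. Constrained thermal stress σ = E·α·ΔT = 291.0×10³ MPa × 11.1×10⁻⁶ × 282.4 = 912 MPa (compressive).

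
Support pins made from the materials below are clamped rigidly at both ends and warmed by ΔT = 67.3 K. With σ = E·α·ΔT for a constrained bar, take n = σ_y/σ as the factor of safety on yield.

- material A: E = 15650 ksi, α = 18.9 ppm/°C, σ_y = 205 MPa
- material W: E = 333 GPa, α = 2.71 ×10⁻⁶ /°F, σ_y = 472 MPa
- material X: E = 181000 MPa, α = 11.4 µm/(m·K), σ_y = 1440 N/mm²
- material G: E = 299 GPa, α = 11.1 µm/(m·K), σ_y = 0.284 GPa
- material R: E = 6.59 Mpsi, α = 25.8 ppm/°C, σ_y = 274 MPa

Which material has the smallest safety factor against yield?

material G

Per material, after unit conversion:
  material A: E = 107.9, α = 18.9, σ_y = 205.0 → σ = 137 MPa, n = 1.49
  material W: E = 333.0, α = 4.88, σ_y = 472.0 → σ = 109 MPa, n = 4.32
  material X: E = 181.0, α = 11.4, σ_y = 1440 → σ = 139 MPa, n = 10.4
  material G: E = 299.0, α = 11.1, σ_y = 284.0 → σ = 223 MPa, n = 1.27
  material R: E = 45.44, α = 25.8, σ_y = 274.0 → σ = 78.9 MPa, n = 3.47
Smallest n: material G with n = 1.27.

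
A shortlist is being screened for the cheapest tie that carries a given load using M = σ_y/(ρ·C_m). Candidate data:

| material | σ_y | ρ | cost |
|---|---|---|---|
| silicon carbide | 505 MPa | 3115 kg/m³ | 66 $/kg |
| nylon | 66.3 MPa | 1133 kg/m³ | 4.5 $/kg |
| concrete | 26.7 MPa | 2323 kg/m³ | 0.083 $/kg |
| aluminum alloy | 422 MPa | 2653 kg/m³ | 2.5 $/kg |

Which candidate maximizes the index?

Per-candidate index values:
  concrete: M = 138 kN·m per $
  aluminum alloy: M = 63.6 kN·m per $
  nylon: M = 13.0 kN·m per $
  silicon carbide: M = 2.46 kN·m per $
Concrete has the largest M.

concrete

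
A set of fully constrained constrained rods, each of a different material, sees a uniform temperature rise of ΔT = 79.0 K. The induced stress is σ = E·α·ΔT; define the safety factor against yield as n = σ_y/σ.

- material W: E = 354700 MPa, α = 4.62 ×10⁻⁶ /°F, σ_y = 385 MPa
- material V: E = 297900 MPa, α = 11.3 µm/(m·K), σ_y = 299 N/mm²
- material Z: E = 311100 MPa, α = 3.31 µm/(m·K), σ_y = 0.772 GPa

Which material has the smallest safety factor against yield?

Per material, after unit conversion:
  material W: E = 354.7, α = 8.32, σ_y = 385.0 → σ = 233 MPa, n = 1.65
  material V: E = 297.9, α = 11.3, σ_y = 299.0 → σ = 266 MPa, n = 1.12
  material Z: E = 311.1, α = 3.31, σ_y = 772.0 → σ = 81.3 MPa, n = 9.49
Material V has the lowest safety factor, n = 1.12.

material V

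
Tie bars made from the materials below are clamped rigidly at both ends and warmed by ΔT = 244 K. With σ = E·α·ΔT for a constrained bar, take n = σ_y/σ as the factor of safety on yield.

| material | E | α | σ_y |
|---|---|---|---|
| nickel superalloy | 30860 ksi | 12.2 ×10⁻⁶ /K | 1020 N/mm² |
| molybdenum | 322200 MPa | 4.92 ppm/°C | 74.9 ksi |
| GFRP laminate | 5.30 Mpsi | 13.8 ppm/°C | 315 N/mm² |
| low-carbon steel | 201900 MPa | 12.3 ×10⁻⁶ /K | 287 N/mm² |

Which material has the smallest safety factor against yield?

In consistent units (E in GPa, α in ×10⁻⁶/K, σ_y in MPa):
  nickel superalloy: E = 212.8, α = 12.2, σ_y = 1020 → σ = 633 MPa, n = 1.61
  molybdenum: E = 322.2, α = 4.92, σ_y = 516.4 → σ = 387 MPa, n = 1.34
  GFRP laminate: E = 36.54, α = 13.8, σ_y = 315.0 → σ = 123 MPa, n = 2.56
  low-carbon steel: E = 201.9, α = 12.3, σ_y = 287.0 → σ = 606 MPa, n = 0.474
The minimum is low-carbon steel at n = 0.474.

low-carbon steel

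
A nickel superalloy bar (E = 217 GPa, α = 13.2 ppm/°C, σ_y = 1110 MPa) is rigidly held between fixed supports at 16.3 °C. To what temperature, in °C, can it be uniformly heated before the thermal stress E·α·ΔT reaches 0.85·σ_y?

346 °C

E·α·ΔT = 943.5 MPa ⇒ ΔT = 943.5 / (217.0×10³ × 13.2×10⁻⁶) = 329.4 K.
T = 16.3 + 329.4 = 345.7 °C.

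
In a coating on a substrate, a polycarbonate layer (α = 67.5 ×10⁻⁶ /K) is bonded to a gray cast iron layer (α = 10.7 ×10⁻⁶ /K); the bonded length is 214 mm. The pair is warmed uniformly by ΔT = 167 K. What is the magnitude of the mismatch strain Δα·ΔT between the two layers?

Δα = |67.5 − 10.7|×10⁻⁶/K = 56.8×10⁻⁶/K.
Mismatch strain = Δα·ΔT = 56.8×10⁻⁶ × 167.0 = 9.49×10⁻³.

9.49×10⁻³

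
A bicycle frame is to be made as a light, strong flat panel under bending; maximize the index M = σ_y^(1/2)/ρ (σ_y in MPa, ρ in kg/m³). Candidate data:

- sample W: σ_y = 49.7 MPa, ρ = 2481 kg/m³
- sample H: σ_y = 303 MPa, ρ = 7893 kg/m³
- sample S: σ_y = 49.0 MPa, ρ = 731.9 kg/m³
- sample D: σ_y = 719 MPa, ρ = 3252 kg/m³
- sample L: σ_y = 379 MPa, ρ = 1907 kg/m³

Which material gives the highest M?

Evaluate M for each candidate:
  sample L: M = 10.2×10⁻³
  sample S: M = 9.56×10⁻³
  sample D: M = 8.25×10⁻³
  sample W: M = 2.84×10⁻³
  sample H: M = 2.21×10⁻³
Highest index: sample L.

sample L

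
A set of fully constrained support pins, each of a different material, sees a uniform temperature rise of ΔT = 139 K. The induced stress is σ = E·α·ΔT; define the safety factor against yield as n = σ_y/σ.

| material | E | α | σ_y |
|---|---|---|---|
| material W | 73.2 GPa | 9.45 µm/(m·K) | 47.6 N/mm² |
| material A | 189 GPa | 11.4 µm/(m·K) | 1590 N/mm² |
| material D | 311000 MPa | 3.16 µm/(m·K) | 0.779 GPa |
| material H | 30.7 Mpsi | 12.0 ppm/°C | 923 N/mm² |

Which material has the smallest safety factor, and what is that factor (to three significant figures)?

material W, n = 0.495

In consistent units (E in GPa, α in ×10⁻⁶/K, σ_y in MPa):
  material W: E = 73.20, α = 9.45, σ_y = 47.60 → σ = 96.2 MPa, n = 0.495
  material A: E = 189.0, α = 11.4, σ_y = 1590 → σ = 299 MPa, n = 5.31
  material D: E = 311.0, α = 3.16, σ_y = 779.0 → σ = 137 MPa, n = 5.70
  material H: E = 211.7, α = 12.0, σ_y = 923.0 → σ = 353 MPa, n = 2.61
Material W has the lowest safety factor, n = 0.495.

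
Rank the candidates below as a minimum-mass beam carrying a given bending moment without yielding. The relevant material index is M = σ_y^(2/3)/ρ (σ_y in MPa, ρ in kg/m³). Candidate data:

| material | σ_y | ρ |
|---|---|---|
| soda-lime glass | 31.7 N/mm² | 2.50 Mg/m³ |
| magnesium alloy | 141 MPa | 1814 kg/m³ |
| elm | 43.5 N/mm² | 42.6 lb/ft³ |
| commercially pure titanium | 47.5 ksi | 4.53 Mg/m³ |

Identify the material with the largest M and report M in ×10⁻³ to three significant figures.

elm, M = 18.1×10⁻³

Normalizing units and computing the index:
  soda-lime glass: σ_y = 31.70 MPa, ρ = 2500 kg/m³
  magnesium alloy: σ_y = 141.0 MPa, ρ = 1814 kg/m³
  elm: σ_y = 43.50 MPa, ρ = 682.4 kg/m³
  commercially pure titanium: σ_y = 327.5 MPa, ρ = 4530 kg/m³
  elm: M = 18.1×10⁻³
  magnesium alloy: M = 14.9×10⁻³
  commercially pure titanium: M = 10.5×10⁻³
  soda-lime glass: M = 4.01×10⁻³
Elm ranks first.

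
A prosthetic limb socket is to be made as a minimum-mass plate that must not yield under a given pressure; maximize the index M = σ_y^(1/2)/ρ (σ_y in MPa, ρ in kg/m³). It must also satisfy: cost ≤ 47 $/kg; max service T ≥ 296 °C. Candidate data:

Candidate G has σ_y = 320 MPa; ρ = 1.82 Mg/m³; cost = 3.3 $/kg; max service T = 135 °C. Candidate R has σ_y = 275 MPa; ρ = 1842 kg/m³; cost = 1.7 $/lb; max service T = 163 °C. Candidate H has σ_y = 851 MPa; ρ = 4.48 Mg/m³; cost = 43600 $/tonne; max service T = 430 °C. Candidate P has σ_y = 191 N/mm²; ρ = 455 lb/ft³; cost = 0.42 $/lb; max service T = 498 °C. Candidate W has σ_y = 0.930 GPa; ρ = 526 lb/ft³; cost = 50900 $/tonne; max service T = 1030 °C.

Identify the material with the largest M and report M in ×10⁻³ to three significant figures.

Screen on constraints: cost ≤ 47 $/kg; max service T ≥ 296 °C. Survivors: candidate H, candidate P.
Putting every candidate on a common basis:
  candidate H: σ_y = 851.0 MPa, ρ = 4480 kg/m³
  candidate P: σ_y = 191.0 MPa, ρ = 7288 kg/m³
  candidate H: M = 6.51×10⁻³
  candidate P: M = 1.90×10⁻³
The maximum is for candidate H.

candidate H, M = 6.51×10⁻³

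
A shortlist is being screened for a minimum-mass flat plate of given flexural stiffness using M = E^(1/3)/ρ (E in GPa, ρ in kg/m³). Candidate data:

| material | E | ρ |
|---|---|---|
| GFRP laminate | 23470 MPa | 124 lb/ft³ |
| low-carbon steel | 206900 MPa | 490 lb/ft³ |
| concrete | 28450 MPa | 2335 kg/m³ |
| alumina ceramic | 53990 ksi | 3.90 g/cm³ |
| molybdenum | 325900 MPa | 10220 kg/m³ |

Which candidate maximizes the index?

alumina ceramic

Convert each candidate to consistent units, then evaluate M:
  GFRP laminate: E = 23.47 GPa, ρ = 1986 kg/m³
  low-carbon steel: E = 206.9 GPa, ρ = 7849 kg/m³
  concrete: E = 28.45 GPa, ρ = 2335 kg/m³
  alumina ceramic: E = 372.2 GPa, ρ = 3900 kg/m³
  molybdenum: E = 325.9 GPa, ρ = 10220 kg/m³
  alumina ceramic: M = 1.84×10⁻³
  GFRP laminate: M = 1.44×10⁻³
  concrete: M = 1.31×10⁻³
  low-carbon steel: M = 0.754×10⁻³
  molybdenum: M = 0.673×10⁻³
Highest index: alumina ceramic.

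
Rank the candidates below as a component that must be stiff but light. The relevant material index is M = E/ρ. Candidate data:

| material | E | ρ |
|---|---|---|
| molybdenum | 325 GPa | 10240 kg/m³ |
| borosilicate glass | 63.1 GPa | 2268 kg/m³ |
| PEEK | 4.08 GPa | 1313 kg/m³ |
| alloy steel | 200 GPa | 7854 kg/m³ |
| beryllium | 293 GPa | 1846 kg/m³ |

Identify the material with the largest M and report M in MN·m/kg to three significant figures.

Per-candidate index values:
  beryllium: M = 159 MN·m/kg
  molybdenum: M = 31.7 MN·m/kg
  borosilicate glass: M = 27.8 MN·m/kg
  alloy steel: M = 25.5 MN·m/kg
  PEEK: M = 3.11 MN·m/kg
Beryllium has the largest M.

beryllium, M = 159 MN·m/kg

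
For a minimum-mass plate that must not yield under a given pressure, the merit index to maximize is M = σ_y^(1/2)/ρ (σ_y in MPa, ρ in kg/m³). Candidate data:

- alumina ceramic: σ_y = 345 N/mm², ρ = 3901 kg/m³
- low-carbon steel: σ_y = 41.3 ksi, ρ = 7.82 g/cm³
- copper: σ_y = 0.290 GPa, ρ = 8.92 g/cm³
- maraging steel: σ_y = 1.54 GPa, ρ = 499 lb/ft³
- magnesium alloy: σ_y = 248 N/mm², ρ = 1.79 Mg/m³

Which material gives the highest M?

Putting every candidate on a common basis:
  alumina ceramic: σ_y = 345.0 MPa, ρ = 3901 kg/m³
  low-carbon steel: σ_y = 284.8 MPa, ρ = 7820 kg/m³
  copper: σ_y = 290.0 MPa, ρ = 8920 kg/m³
  maraging steel: σ_y = 1540 MPa, ρ = 7993 kg/m³
  magnesium alloy: σ_y = 248.0 MPa, ρ = 1790 kg/m³
  magnesium alloy: M = 8.80×10⁻³
  maraging steel: M = 4.91×10⁻³
  alumina ceramic: M = 4.76×10⁻³
  low-carbon steel: M = 2.16×10⁻³
  copper: M = 1.91×10⁻³
Highest index: magnesium alloy.

magnesium alloy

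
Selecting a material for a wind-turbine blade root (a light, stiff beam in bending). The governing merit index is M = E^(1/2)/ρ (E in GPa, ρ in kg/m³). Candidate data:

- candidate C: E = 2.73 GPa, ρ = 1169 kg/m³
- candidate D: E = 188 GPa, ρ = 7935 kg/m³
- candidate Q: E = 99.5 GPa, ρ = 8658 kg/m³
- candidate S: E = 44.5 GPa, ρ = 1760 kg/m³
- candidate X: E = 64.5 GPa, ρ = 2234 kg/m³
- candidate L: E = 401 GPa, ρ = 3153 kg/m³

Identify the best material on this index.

Evaluate M for each candidate:
  candidate L: M = 6.35×10⁻³
  candidate S: M = 3.79×10⁻³
  candidate X: M = 3.59×10⁻³
  candidate D: M = 1.73×10⁻³
  candidate C: M = 1.41×10⁻³
  candidate Q: M = 1.15×10⁻³
The maximum is for candidate L.

candidate L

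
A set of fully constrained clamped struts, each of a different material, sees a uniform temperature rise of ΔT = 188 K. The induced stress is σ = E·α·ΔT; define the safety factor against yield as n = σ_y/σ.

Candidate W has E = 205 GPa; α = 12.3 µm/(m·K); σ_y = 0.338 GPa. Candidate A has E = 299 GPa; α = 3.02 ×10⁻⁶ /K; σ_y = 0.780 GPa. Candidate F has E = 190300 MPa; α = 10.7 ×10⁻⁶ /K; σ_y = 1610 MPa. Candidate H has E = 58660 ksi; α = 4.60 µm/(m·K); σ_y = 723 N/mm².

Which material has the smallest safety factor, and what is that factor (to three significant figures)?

With everything in SI (GPa, ×10⁻⁶/K, MPa):
  candidate W: E = 205.0, α = 12.3, σ_y = 338.0 → σ = 474 MPa, n = 0.713
  candidate A: E = 299.0, α = 3.02, σ_y = 780.0 → σ = 170 MPa, n = 4.59
  candidate F: E = 190.3, α = 10.7, σ_y = 1610 → σ = 383 MPa, n = 4.21
  candidate H: E = 404.4, α = 4.60, σ_y = 723.0 → σ = 350 MPa, n = 2.07
Smallest n: candidate W with n = 0.713.

candidate W, n = 0.713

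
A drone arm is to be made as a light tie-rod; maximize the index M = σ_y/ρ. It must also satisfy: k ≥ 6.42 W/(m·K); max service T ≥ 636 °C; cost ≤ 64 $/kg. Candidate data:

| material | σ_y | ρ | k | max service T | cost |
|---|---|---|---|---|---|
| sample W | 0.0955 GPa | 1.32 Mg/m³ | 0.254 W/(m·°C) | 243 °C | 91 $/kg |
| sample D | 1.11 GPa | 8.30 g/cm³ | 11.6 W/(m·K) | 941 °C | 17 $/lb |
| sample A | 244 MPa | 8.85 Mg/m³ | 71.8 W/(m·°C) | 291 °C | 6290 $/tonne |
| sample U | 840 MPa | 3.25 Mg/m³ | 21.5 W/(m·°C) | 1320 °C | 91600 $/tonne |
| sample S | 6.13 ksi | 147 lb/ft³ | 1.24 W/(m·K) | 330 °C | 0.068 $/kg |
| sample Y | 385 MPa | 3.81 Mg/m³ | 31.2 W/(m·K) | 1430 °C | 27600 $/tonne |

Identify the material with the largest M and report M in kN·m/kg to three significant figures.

Screen on constraints: k ≥ 6.42 W/(m·K); max service T ≥ 636 °C; cost ≤ 64 $/kg. Survivors: sample D, sample Y.
Normalizing units and computing the index:
  sample D: σ_y = 1110 MPa, ρ = 8300 kg/m³
  sample Y: σ_y = 385.0 MPa, ρ = 3810 kg/m³
  sample D: M = 134 kN·m/kg
  sample Y: M = 101 kN·m/kg
The maximum is for sample D.

sample D, M = 134 kN·m/kg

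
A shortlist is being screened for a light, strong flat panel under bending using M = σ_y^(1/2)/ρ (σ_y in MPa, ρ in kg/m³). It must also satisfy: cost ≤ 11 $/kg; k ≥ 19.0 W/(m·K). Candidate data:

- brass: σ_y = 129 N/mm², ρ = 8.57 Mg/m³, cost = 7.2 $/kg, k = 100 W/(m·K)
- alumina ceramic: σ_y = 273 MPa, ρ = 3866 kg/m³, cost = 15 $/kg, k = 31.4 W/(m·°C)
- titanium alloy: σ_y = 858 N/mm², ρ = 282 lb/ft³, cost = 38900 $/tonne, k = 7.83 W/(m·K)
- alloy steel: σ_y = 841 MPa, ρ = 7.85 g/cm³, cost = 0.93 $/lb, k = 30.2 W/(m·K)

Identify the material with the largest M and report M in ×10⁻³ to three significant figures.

alloy steel, M = 3.69×10⁻³

Screen on constraints: cost ≤ 11 $/kg; k ≥ 19.0 W/(m·K). Survivors: brass, alloy steel.
Putting every candidate on a common basis:
  brass: σ_y = 129.0 MPa, ρ = 8570 kg/m³
  alloy steel: σ_y = 841.0 MPa, ρ = 7850 kg/m³
  alloy steel: M = 3.69×10⁻³
  brass: M = 1.33×10⁻³
Alloy steel has the largest M.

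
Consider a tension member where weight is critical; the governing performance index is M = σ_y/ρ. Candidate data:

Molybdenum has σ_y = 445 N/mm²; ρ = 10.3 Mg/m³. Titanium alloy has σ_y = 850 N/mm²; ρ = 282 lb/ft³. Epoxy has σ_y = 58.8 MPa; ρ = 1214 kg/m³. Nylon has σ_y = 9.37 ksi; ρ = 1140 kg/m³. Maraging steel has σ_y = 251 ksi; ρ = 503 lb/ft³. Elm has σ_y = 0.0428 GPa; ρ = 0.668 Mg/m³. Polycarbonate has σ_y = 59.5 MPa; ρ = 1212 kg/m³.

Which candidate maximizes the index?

Convert each candidate to consistent units, then evaluate M:
  molybdenum: σ_y = 445.0 MPa, ρ = 10300 kg/m³
  titanium alloy: σ_y = 850.0 MPa, ρ = 4517 kg/m³
  epoxy: σ_y = 58.80 MPa, ρ = 1214 kg/m³
  nylon: σ_y = 64.60 MPa, ρ = 1140 kg/m³
  maraging steel: σ_y = 1731 MPa, ρ = 8057 kg/m³
  elm: σ_y = 42.80 MPa, ρ = 668.0 kg/m³
  polycarbonate: σ_y = 59.50 MPa, ρ = 1212 kg/m³
  maraging steel: M = 215 kN·m/kg
  titanium alloy: M = 188 kN·m/kg
  elm: M = 64.1 kN·m/kg
  nylon: M = 56.7 kN·m/kg
  polycarbonate: M = 49.1 kN·m/kg
  epoxy: M = 48.4 kN·m/kg
  molybdenum: M = 43.2 kN·m/kg
Maraging steel ranks first.

maraging steel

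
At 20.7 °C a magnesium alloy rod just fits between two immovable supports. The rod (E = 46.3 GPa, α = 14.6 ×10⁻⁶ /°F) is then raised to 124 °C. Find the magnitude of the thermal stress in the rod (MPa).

126 MPa

α = 14.6×10⁻⁶/°F × 9/5 = 26.3×10⁻⁶/K.
ΔT = 103.3 K. Constrained thermal stress σ = E·α·ΔT = 46.30×10³ MPa × 26.3×10⁻⁶ × 103.3 = 126 MPa (compressive).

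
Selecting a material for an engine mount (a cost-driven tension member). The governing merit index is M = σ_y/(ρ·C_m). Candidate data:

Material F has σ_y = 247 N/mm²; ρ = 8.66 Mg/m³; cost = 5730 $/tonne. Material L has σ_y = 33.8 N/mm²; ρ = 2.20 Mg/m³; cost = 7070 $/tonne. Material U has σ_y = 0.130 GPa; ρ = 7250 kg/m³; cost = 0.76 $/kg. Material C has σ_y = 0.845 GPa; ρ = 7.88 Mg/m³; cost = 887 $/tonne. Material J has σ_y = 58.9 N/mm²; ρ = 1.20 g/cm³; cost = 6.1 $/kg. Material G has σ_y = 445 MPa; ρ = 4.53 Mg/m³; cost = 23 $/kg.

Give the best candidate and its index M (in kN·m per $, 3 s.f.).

material C, M = 121 kN·m per $

After converting to SI:
  material F: σ_y = 247.0 MPa, ρ = 8660 kg/m³, cost = 5.730 $/kg
  material L: σ_y = 33.80 MPa, ρ = 2200 kg/m³, cost = 7.070 $/kg
  material U: σ_y = 130.0 MPa, ρ = 7250 kg/m³, cost = 0.7600 $/kg
  material C: σ_y = 845.0 MPa, ρ = 7880 kg/m³, cost = 0.8870 $/kg
  material J: σ_y = 58.90 MPa, ρ = 1200 kg/m³, cost = 6.100 $/kg
  material G: σ_y = 445.0 MPa, ρ = 4530 kg/m³, cost = 23.00 $/kg
  material C: M = 121 kN·m per $
  material U: M = 23.6 kN·m per $
  material J: M = 8.05 kN·m per $
  material F: M = 4.98 kN·m per $
  material G: M = 4.27 kN·m per $
  material L: M = 2.17 kN·m per $
The maximum is for material C.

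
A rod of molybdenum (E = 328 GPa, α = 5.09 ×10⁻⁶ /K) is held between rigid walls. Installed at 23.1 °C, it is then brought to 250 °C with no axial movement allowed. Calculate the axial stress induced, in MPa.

ΔT = 226.9 K. Constrained thermal stress σ = E·α·ΔT = 328.0×10³ MPa × 5.09×10⁻⁶ × 226.9 = 379 MPa (compressive).

379 MPa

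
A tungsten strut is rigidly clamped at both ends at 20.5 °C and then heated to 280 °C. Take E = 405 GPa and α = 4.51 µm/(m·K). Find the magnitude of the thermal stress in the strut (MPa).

474 MPa

ΔT = 259.5 K. Constrained thermal stress σ = E·α·ΔT = 405.0×10³ MPa × 4.51×10⁻⁶ × 259.5 = 474 MPa (compressive).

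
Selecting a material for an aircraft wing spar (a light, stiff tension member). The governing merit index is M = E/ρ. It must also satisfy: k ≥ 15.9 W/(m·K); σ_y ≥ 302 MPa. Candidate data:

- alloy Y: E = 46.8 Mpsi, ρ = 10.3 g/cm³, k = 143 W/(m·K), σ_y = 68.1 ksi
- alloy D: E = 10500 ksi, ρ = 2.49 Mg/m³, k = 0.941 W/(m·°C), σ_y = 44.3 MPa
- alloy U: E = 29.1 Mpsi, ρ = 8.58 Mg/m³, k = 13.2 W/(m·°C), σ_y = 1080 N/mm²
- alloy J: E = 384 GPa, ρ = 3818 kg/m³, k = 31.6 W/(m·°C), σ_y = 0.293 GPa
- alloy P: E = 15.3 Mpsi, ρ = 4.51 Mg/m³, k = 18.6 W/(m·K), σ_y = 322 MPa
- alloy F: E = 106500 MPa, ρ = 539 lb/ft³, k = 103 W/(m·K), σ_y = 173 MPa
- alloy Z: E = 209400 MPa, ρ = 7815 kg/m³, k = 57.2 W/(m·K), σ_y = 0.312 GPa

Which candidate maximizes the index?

alloy Y

Screen on constraints: k ≥ 15.9 W/(m·K); σ_y ≥ 302 MPa. Survivors: alloy Y, alloy P, alloy Z.
Normalizing units and computing the index:
  alloy Y: E = 322.7 GPa, ρ = 10300 kg/m³
  alloy P: E = 105.5 GPa, ρ = 4510 kg/m³
  alloy Z: E = 209.4 GPa, ρ = 7815 kg/m³
  alloy Y: M = 31.3 MN·m/kg
  alloy Z: M = 26.8 MN·m/kg
  alloy P: M = 23.4 MN·m/kg
Alloy Y ranks first.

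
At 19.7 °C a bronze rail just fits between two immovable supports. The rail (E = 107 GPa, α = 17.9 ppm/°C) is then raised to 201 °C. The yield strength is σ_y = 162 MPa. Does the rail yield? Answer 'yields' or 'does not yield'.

ΔT = 181.3 K. Constrained thermal stress σ = E·α·ΔT = 107.0×10³ MPa × 17.9×10⁻⁶ × 181.3 = 347 MPa (compressive).
Compare to σ_y = 162 MPa: σ ≥ σ_y, so it yields.

yields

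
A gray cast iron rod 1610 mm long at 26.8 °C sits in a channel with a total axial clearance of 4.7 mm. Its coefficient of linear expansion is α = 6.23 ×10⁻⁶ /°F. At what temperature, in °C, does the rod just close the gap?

287 °C

α = 6.23×10⁻⁶/°F × 9/5 = 11.2×10⁻⁶/K.
α·L₀·ΔT = 4.7 mm ⇒ ΔT = 4.7 / (11.2×10⁻⁶ × 1610.0) = 260.3 K.
T = 26.8 + 260.3 = 287.1 °C.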